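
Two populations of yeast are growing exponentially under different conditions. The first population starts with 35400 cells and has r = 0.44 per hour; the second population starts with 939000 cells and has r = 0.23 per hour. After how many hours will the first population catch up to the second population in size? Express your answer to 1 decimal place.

15.6 hours

Set 35400·e^(0.44t) = 939000·e^(0.23t).
e^((0.44 − 0.23)t) = 939000/35400 → e^(0.21·t) = 26.525.
0.21·t = ln(26.525) = 3.2781, so t = 3.2781/0.21 = 15.61.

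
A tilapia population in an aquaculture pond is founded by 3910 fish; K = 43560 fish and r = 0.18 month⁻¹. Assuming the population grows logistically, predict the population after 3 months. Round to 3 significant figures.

6300 fish

A = (K − N₀)/N₀ = (43560 − 3910)/3910 = 10.141.
N(t) = K/(1 + A·e^(−rt)) = 43560/(1 + 10.141×e^(−0.18×3)).
e^(−0.54) = 0.58275; denominator = 1 + 10.141×0.58275 = 6.9095.
N = 43560/6.9095 = 6304.4.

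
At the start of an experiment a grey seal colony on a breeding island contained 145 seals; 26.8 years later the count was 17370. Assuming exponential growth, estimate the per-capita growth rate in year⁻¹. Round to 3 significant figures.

0.179 per year

From N(t) = N₀·e^(rt): e^(r·26.8) = 17370/145 = 119.79.
r·26.8 = ln(119.79) = 4.7858, so r = 4.7858/26.8 = 0.17857.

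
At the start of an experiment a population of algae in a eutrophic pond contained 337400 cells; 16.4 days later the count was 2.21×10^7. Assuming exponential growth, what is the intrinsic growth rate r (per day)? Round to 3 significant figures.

From N(t) = N₀·e^(rt): e^(r·16.4) = 2.21×10^7/337400 = 65.501.
r·16.4 = ln(65.501) = 4.1821, so r = 4.1821/16.4 = 0.255.

0.255 per day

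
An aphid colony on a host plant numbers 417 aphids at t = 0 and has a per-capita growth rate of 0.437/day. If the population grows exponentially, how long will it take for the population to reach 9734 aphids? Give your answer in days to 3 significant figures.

Set N₀·e^(rt) = 9734: e^(0.437·t) = 9734/417 = 23.343.
0.437·t = ln(23.343) = 3.1503, so t = 3.1503/0.437 = 7.2089.

7.21 days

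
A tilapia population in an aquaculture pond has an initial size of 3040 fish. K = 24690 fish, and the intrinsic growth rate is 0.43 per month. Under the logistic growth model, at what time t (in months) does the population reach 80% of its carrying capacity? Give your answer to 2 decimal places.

7.79 months

A = (K − N₀)/N₀ = (24690 − 3040)/3040 = 7.1217.
Solve 24690/(1 + 7.1217·e^(−0.43t)) = 19752: 1 + 7.1217·e^(−0.43t) = 1.25, so e^(−0.43t) = 0.0351039.
−0.43·t = ln(0.0351039) = -3.3494, so t = 3.3494/0.43 = 7.7894.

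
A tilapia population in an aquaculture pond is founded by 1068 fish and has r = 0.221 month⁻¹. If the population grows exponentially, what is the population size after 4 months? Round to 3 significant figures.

2590 fish

N(t) = N₀·e^(rt) = 1068 × e^(0.221×4) = 1068 × e^0.884.
e^0.884 ≈ 2.4206, so N ≈ 1068 × 2.4206 = 2585.16.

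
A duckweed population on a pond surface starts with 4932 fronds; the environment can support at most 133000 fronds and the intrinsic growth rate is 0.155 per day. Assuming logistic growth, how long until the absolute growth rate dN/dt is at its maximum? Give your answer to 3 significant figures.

21.0 days

Logistic growth is fastest at N = K/2 = 66500.
A = (K − N₀)/N₀ = 25.967. Set K/(1 + A·e^(−rt)) = K/2 → A·e^(−rt) = 1.
e^(−0.155t) = 1/25.967 = 0.0385108, so t = ln(25.967)/0.155 = 3.2568/0.155 = 21.012.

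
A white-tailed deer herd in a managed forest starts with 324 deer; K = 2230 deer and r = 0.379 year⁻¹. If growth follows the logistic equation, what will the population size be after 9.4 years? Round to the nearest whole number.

A = (K − N₀)/N₀ = (2230 − 324)/324 = 5.8827.
N(t) = K/(1 + A·e^(−rt)) = 2230/(1 + 5.8827×e^(−0.379×9.4)).
e^(−3.563) = 0.028365; denominator = 1 + 5.8827×0.028365 = 1.1669.
N = 2230/1.1669 = 1911.11.

1911 deer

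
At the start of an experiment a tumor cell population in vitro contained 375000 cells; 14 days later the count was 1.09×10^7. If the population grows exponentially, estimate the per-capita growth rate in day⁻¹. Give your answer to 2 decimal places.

0.24 per day

From N(t) = N₀·e^(rt): e^(r·14) = 1.09×10^7/375000 = 29.067.
r·14 = ln(29.067) = 3.3696, so r = 3.3696/14 = 0.24069.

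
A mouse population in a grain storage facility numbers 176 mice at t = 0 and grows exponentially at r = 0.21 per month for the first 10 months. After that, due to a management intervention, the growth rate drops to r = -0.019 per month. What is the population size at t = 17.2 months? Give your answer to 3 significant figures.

1250 mice

Phase 1: N(10) = 176·e^(0.21×10) = 176·e^2.1 = 1437.25.
Phase 2 runs for 17.2 − 10 = 7.2 months at r = -0.019.
N(17.2) = 1437.25·e^(-0.019×7.2) = 1437.25·e^-0.1368 = 1253.49.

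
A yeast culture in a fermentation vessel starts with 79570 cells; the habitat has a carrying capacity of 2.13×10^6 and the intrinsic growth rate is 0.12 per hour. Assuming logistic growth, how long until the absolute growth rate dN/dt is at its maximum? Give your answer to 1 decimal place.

Logistic growth is fastest at N = K/2 = 1.065×10^6.
A = (K − N₀)/N₀ = 25.769. Set K/(1 + A·e^(−rt)) = K/2 → A·e^(−rt) = 1.
e^(−0.12t) = 1/25.769 = 0.0388065, so t = ln(25.769)/0.12 = 3.2492/0.12 = 27.076.

27.1 hours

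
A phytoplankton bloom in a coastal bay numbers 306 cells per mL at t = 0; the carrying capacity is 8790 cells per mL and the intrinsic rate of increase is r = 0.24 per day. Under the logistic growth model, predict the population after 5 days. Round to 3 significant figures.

940 cells per mL

A = (K − N₀)/N₀ = (8790 − 306)/306 = 27.725.
N(t) = K/(1 + A·e^(−rt)) = 8790/(1 + 27.725×e^(−0.24×5)).
e^(−1.2) = 0.30119; denominator = 1 + 27.725×0.30119 = 9.3508.
N = 8790/9.3508 = 940.031.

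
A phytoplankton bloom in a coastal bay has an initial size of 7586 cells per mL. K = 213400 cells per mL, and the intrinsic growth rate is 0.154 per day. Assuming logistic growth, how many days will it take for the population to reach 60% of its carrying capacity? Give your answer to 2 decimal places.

24.07 days

A = (K − N₀)/N₀ = (213400 − 7586)/7586 = 27.131.
Solve 213400/(1 + 27.131·e^(−0.154t)) = 128040: 1 + 27.131·e^(−0.154t) = 1.6667, so e^(−0.154t) = 0.0245723.
−0.154·t = ln(0.0245723) = -3.7061, so t = 3.7061/0.154 = 24.066.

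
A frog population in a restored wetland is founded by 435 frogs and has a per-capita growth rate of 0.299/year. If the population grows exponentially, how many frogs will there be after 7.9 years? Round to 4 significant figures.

N(t) = N₀·e^(rt) = 435 × e^(0.299×7.9) = 435 × e^2.362.
e^2.362 ≈ 10.613, so N ≈ 435 × 10.613 = 4616.75.

4617 frogs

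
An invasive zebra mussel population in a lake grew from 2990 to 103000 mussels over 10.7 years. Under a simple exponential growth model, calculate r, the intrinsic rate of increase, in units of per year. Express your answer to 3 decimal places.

0.331 per year

From N(t) = N₀·e^(rt): e^(r·10.7) = 103000/2990 = 34.448.
r·10.7 = ln(34.448) = 3.5395, so r = 3.5395/10.7 = 0.33079.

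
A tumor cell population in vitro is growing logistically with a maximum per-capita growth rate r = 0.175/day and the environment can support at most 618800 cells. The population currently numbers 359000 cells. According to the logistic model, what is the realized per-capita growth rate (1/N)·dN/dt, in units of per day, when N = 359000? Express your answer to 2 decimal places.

0.07 per day

(1/N)·dN/dt = r(1 − N/K) = 0.175 × (1 − 359000/618800).
= 0.175 × 0.41984 = 0.073473.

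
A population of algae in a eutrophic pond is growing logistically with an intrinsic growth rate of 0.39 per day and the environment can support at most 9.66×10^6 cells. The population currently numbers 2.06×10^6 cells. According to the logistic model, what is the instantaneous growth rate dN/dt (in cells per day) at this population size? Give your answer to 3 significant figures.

632000 cells per day

dN/dt = rN(1 − N/K) = 0.39 × 2.06×10^6 × (1 − 2.06×10^6/9.66×10^6).
1 − 2.06×10^6/9.66×10^6 = 0.78675; dN/dt = 0.39 × 2.06×10^6 × 0.78675 = 6.32075×10^5.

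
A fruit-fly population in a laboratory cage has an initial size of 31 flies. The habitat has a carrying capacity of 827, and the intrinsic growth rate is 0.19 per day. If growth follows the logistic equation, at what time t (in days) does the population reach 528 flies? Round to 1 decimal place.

20.1 days

A = (K − N₀)/N₀ = (827 − 31)/31 = 25.677.
Solve 827/(1 + 25.677·e^(−0.19t)) = 528: 1 + 25.677·e^(−0.19t) = 1.5663, so e^(−0.19t) = 0.0220539.
−0.19·t = ln(0.0220539) = -3.8143, so t = 3.8143/0.19 = 20.075.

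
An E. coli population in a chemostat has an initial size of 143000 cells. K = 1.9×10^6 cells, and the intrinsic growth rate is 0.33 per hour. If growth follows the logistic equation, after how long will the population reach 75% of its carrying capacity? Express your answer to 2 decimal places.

A = (K − N₀)/N₀ = (1.9×10^6 − 143000)/143000 = 12.287.
Solve 1.9×10^6/(1 + 12.287·e^(−0.33t)) = 1.425×10^6: 1 + 12.287·e^(−0.33t) = 1.3333, so e^(−0.33t) = 0.0271296.
−0.33·t = ln(0.0271296) = -3.6071, so t = 3.6071/0.33 = 10.931.

10.93 hours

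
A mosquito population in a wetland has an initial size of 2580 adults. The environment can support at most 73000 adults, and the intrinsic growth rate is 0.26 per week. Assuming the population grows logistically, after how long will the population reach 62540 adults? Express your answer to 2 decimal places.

A = (K − N₀)/N₀ = (73000 − 2580)/2580 = 27.295.
Solve 73000/(1 + 27.295·e^(−0.26t)) = 62540: 1 + 27.295·e^(−0.26t) = 1.1673, so e^(−0.26t) = 0.0061277.
−0.26·t = ln(0.0061277) = -5.0949, so t = 5.0949/0.26 = 19.596.

19.60 weeks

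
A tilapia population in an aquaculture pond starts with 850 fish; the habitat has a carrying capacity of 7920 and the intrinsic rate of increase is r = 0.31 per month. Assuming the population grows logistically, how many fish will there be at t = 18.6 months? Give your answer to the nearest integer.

A = (K − N₀)/N₀ = (7920 − 850)/850 = 8.3176.
N(t) = K/(1 + A·e^(−rt)) = 7920/(1 + 8.3176×e^(−0.31×18.6)).
e^(−5.766) = 0.0031323; denominator = 1 + 8.3176×0.0031323 = 1.0261.
N = 7920/1.0261 = 7718.9.

7719 fish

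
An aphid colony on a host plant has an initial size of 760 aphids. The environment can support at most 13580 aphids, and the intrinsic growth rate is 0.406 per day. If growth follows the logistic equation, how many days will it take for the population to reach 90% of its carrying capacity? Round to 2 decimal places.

A = (K − N₀)/N₀ = (13580 − 760)/760 = 16.868.
Solve 13580/(1 + 16.868·e^(−0.406t)) = 12222: 1 + 16.868·e^(−0.406t) = 1.1111, so e^(−0.406t) = 0.00658693.
−0.406·t = ln(0.00658693) = -5.0227, so t = 5.0227/0.406 = 12.371.

12.37 days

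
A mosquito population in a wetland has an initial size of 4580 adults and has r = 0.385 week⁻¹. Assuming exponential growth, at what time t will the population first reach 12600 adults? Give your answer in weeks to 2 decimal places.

2.63 weeks

Set N₀·e^(rt) = 12600: e^(0.385·t) = 12600/4580 = 2.7511.
0.385·t = ln(2.7511) = 1.012, so t = 1.012/0.385 = 2.6286.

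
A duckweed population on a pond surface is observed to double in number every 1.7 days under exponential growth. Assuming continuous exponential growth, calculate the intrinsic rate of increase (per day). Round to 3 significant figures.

r = ln(2)/t_d = 0.6931/1.7 = 0.40773.

0.408 per day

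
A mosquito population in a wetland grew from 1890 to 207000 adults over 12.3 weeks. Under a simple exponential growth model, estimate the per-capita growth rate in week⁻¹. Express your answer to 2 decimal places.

From N(t) = N₀·e^(rt): e^(r·12.3) = 207000/1890 = 109.52.
r·12.3 = ln(109.52) = 4.6961, so r = 4.6961/12.3 = 0.3818.

0.38 per week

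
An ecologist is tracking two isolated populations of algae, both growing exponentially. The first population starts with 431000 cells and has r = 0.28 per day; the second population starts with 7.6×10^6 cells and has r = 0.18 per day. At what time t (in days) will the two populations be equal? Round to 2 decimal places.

Set 431000·e^(0.28t) = 7.6×10^6·e^(0.18t).
e^((0.28 − 0.18)t) = 7.6×10^6/431000 → e^(0.1·t) = 17.633.
0.1·t = ln(17.633) = 2.8698, so t = 2.8698/0.1 = 28.698.

28.70 days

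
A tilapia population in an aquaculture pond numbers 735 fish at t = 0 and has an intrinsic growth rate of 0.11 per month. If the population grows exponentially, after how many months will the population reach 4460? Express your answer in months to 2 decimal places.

16.39 months

Set N₀·e^(rt) = 4460: e^(0.11·t) = 4460/735 = 6.068.
0.11·t = ln(6.068) = 1.803, so t = 1.803/0.11 = 16.391.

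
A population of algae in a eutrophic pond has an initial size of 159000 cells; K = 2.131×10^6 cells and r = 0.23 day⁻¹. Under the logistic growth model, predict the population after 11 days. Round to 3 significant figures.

A = (K − N₀)/N₀ = (2.131×10^6 − 159000)/159000 = 12.403.
N(t) = K/(1 + A·e^(−rt)) = 2.131×10^6/(1 + 12.403×e^(−0.23×11)).
e^(−2.53) = 0.079659; denominator = 1 + 12.403×0.079659 = 1.988.
N = 2.131×10^6/1.988 = 1.071947×10^6.

1070000 cells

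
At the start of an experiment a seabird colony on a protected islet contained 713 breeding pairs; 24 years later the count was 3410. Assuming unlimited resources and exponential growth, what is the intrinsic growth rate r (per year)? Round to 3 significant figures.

0.0652 per year

From N(t) = N₀·e^(rt): e^(r·24) = 3410/713 = 4.7826.
r·24 = ln(4.7826) = 1.565, so r = 1.565/24 = 0.065208.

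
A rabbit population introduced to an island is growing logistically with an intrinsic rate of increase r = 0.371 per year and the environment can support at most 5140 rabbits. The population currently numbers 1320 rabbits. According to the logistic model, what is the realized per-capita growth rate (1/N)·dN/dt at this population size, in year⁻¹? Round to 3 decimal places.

0.276 per year

(1/N)·dN/dt = r(1 − N/K) = 0.371 × (1 − 1320/5140).
= 0.371 × 0.74319 = 0.27572.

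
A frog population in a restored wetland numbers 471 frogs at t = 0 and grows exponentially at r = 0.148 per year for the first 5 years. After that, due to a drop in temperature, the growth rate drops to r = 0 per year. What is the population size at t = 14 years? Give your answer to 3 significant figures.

Phase 1: N(5) = 471·e^(0.148×5) = 471·e^0.74 = 987.186.
Phase 2 runs for 14 − 5 = 9 years at r = 0.
N(14) = 987.186·e^(0×9) = 987.186·e^-0 = 987.186.

987 frogs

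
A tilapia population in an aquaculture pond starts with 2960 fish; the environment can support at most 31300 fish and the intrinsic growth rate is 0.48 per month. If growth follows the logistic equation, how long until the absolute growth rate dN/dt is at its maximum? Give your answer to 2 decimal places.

4.71 months

Logistic growth is fastest at N = K/2 = 15650.
A = (K − N₀)/N₀ = 9.5743. Set K/(1 + A·e^(−rt)) = K/2 → A·e^(−rt) = 1.
e^(−0.48t) = 1/9.5743 = 0.104446, so t = ln(9.5743)/0.48 = 2.2591/0.48 = 4.7064.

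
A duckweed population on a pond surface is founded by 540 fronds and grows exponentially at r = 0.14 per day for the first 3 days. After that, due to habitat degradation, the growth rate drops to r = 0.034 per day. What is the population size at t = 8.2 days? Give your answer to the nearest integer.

981 fronds

Phase 1: N(3) = 540·e^(0.14×3) = 540·e^0.42 = 821.859.
Phase 2 runs for 8.2 − 3 = 5.2 days at r = 0.034.
N(8.2) = 821.859·e^(0.034×5.2) = 821.859·e^0.1768 = 980.801.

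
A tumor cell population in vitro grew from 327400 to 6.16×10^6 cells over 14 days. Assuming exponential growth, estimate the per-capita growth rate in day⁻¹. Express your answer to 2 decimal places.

0.21 per day

From N(t) = N₀·e^(rt): e^(r·14) = 6.16×10^6/327400 = 18.815.
r·14 = ln(18.815) = 2.9346, so r = 2.9346/14 = 0.20962.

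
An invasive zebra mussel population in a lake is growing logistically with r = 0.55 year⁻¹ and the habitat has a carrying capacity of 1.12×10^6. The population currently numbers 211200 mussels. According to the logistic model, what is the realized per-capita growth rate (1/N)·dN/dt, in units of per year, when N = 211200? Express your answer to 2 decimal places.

(1/N)·dN/dt = r(1 − N/K) = 0.55 × (1 − 211200/1.12×10^6).
= 0.55 × 0.81143 = 0.44629.

0.45 per year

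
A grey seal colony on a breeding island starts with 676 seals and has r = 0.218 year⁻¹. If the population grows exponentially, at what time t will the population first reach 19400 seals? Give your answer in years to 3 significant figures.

15.4 years

Set N₀·e^(rt) = 19400: e^(0.218·t) = 19400/676 = 28.698.
0.218·t = ln(28.698) = 3.3568, so t = 3.3568/0.218 = 15.398.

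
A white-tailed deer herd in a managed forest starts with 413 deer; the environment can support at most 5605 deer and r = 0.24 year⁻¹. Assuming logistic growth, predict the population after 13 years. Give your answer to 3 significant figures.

A = (K − N₀)/N₀ = (5605 − 413)/413 = 12.571.
N(t) = K/(1 + A·e^(−rt)) = 5605/(1 + 12.571×e^(−0.24×13)).
e^(−3.12) = 0.044157; denominator = 1 + 12.571×0.044157 = 1.5551.
N = 5605/1.5551 = 3604.23.

3600 deer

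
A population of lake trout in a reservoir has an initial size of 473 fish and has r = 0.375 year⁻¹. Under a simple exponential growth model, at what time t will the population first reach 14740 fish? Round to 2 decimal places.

Set N₀·e^(rt) = 14740: e^(0.375·t) = 14740/473 = 31.163.
0.375·t = ln(31.163) = 3.4392, so t = 3.4392/0.375 = 9.1713.

9.17 years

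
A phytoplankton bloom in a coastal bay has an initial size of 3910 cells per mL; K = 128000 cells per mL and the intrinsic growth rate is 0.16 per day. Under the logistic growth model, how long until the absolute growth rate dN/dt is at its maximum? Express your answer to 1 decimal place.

21.6 days

Logistic growth is fastest at N = K/2 = 64000.
A = (K − N₀)/N₀ = 31.737. Set K/(1 + A·e^(−rt)) = K/2 → A·e^(−rt) = 1.
e^(−0.16t) = 1/31.737 = 0.0315094, so t = ln(31.737)/0.16 = 3.4575/0.16 = 21.609.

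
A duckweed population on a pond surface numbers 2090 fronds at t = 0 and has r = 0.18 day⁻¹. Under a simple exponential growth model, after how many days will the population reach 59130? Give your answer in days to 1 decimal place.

18.6 days

Set N₀·e^(rt) = 59130: e^(0.18·t) = 59130/2090 = 28.292.
0.18·t = ln(28.292) = 3.3426, so t = 3.3426/0.18 = 18.57.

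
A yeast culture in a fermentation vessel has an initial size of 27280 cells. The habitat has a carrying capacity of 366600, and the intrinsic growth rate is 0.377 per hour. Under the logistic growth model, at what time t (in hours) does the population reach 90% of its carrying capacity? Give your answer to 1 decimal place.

A = (K − N₀)/N₀ = (366600 − 27280)/27280 = 12.438.
Solve 366600/(1 + 12.438·e^(−0.377t)) = 329940: 1 + 12.438·e^(−0.377t) = 1.1111, so e^(−0.377t) = 0.0089329.
−0.377·t = ln(0.0089329) = -4.718, so t = 4.718/0.377 = 12.515.

12.5 hours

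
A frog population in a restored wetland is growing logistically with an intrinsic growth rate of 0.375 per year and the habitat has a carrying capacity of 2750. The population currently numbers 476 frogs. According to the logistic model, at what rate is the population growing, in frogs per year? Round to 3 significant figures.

dN/dt = rN(1 − N/K) = 0.375 × 476 × (1 − 476/2750).
1 − 476/2750 = 0.82691; dN/dt = 0.375 × 476 × 0.82691 = 147.6.

148 frogs per year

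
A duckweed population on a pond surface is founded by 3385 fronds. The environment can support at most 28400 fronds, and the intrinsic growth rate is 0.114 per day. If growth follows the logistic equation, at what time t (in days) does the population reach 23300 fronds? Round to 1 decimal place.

30.9 days

A = (K − N₀)/N₀ = (28400 − 3385)/3385 = 7.39.
Solve 28400/(1 + 7.39·e^(−0.114t)) = 23300: 1 + 7.39·e^(−0.114t) = 1.2189, so e^(−0.114t) = 0.0296191.
−0.114·t = ln(0.0296191) = -3.5193, so t = 3.5193/0.114 = 30.871.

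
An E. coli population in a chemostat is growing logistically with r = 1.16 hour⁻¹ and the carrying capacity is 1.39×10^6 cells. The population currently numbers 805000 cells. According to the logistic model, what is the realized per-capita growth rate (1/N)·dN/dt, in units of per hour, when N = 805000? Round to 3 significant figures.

(1/N)·dN/dt = r(1 − N/K) = 1.16 × (1 − 805000/1.39×10^6).
= 1.16 × 0.42086 = 0.4882.

0.488 per hour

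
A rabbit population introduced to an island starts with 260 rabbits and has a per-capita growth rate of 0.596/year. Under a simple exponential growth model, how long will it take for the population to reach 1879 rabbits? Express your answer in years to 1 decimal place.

Set N₀·e^(rt) = 1879: e^(0.596·t) = 1879/260 = 7.2269.
0.596·t = ln(7.2269) = 1.9778, so t = 1.9778/0.596 = 3.3185.

3.3 years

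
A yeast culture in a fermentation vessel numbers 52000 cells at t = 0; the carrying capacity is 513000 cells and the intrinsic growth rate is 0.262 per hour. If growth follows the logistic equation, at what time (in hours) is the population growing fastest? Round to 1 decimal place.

Logistic growth is fastest at N = K/2 = 256500.
A = (K − N₀)/N₀ = 8.8654. Set K/(1 + A·e^(−rt)) = K/2 → A·e^(−rt) = 1.
e^(−0.262t) = 1/8.8654 = 0.112798, so t = ln(8.8654)/0.262 = 2.1822/0.262 = 8.3288.

8.3 hours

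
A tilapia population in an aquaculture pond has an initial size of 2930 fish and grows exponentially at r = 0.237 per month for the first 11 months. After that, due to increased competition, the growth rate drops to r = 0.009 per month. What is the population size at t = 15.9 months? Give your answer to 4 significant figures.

Phase 1: N(11) = 2930·e^(0.237×11) = 2930·e^2.607 = 39725.9.
Phase 2 runs for 15.9 − 11 = 4.9 months at r = 0.009.
N(15.9) = 39725.9·e^(0.009×4.9) = 39725.9·e^0.0441 = 41517.

41520 fish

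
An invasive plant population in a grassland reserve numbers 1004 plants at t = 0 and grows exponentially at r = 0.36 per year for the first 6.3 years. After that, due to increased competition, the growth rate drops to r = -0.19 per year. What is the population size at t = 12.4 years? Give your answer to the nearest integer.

Phase 1: N(6.3) = 1004·e^(0.36×6.3) = 1004·e^2.268 = 9698.7.
Phase 2 runs for 12.4 − 6.3 = 6.1 years at r = -0.19.
N(12.4) = 9698.7·e^(-0.19×6.1) = 9698.7·e^-1.159 = 3043.45.

3043 plants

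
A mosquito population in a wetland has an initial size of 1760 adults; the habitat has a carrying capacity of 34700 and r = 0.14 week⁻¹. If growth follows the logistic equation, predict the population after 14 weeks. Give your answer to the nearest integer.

A = (K − N₀)/N₀ = (34700 − 1760)/1760 = 18.716.
N(t) = K/(1 + A·e^(−rt)) = 34700/(1 + 18.716×e^(−0.14×14)).
e^(−1.96) = 0.14086; denominator = 1 + 18.716×0.14086 = 3.6363.
N = 34700/3.6363 = 9542.68.

9543 adults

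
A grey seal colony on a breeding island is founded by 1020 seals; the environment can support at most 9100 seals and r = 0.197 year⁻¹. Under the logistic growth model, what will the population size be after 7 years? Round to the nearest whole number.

A = (K − N₀)/N₀ = (9100 − 1020)/1020 = 7.9216.
N(t) = K/(1 + A·e^(−rt)) = 9100/(1 + 7.9216×e^(−0.197×7)).
e^(−1.379) = 0.25183; denominator = 1 + 7.9216×0.25183 = 2.9949.
N = 9100/2.9949 = 3038.51.

3039 seals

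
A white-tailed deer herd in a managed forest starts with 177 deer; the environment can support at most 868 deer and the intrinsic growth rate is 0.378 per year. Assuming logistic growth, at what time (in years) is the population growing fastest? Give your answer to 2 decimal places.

Logistic growth is fastest at N = K/2 = 434.
A = (K − N₀)/N₀ = 3.904. Set K/(1 + A·e^(−rt)) = K/2 → A·e^(−rt) = 1.
e^(−0.378t) = 1/3.904 = 0.256151, so t = ln(3.904)/0.378 = 1.362/0.378 = 3.6031.

3.60 years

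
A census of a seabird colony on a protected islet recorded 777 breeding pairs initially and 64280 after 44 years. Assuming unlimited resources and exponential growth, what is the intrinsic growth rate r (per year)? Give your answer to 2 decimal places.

0.10 per year

From N(t) = N₀·e^(rt): e^(r·44) = 64280/777 = 82.728.
r·44 = ln(82.728) = 4.4156, so r = 4.4156/44 = 0.10035.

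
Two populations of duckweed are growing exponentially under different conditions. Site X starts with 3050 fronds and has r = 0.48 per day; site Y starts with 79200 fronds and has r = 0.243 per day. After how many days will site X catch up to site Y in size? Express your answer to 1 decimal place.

13.7 days

Set 3050·e^(0.48t) = 79200·e^(0.243t).
e^((0.48 − 0.243)t) = 79200/3050 → e^(0.237·t) = 25.967.
0.237·t = ln(25.967) = 3.2568, so t = 3.2568/0.237 = 13.742.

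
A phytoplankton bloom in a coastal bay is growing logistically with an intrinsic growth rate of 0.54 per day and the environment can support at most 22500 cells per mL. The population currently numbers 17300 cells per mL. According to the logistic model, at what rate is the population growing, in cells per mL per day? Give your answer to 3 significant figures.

2160 cells per mL per day

dN/dt = rN(1 − N/K) = 0.54 × 17300 × (1 − 17300/22500).
1 − 17300/22500 = 0.23111; dN/dt = 0.54 × 17300 × 0.23111 = 2159.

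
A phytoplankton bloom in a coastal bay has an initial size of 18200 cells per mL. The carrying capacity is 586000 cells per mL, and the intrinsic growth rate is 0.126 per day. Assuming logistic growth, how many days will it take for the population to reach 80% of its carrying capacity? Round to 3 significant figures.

A = (K − N₀)/N₀ = (586000 − 18200)/18200 = 31.198.
Solve 586000/(1 + 31.198·e^(−0.126t)) = 468800: 1 + 31.198·e^(−0.126t) = 1.25, so e^(−0.126t) = 0.00801338.
−0.126·t = ln(0.00801338) = -4.8266, so t = 4.8266/0.126 = 38.307.

38.3 days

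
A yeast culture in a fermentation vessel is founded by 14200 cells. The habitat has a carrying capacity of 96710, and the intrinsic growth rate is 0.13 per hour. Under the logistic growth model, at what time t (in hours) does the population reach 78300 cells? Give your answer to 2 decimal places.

A = (K − N₀)/N₀ = (96710 − 14200)/14200 = 5.8106.
Solve 96710/(1 + 5.8106·e^(−0.13t)) = 78300: 1 + 5.8106·e^(−0.13t) = 1.2351, so e^(−0.13t) = 0.0404645.
−0.13·t = ln(0.0404645) = -3.2073, so t = 3.2073/0.13 = 24.672.

24.67 hours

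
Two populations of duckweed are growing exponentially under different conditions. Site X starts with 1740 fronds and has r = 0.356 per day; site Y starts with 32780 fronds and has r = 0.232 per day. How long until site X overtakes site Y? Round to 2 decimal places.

23.68 days

Set 1740·e^(0.356t) = 32780·e^(0.232t).
e^((0.356 − 0.232)t) = 32780/1740 → e^(0.124·t) = 18.839.
0.124·t = ln(18.839) = 2.9359, so t = 2.9359/0.124 = 23.677.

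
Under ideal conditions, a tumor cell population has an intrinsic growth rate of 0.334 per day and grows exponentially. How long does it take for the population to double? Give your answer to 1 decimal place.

Doubling time t_d = ln(2)/r = 0.6931/0.334 = 2.0753.

2.1 days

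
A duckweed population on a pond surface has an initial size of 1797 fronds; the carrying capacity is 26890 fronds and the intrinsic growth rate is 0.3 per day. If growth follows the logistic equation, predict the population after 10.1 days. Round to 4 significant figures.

16060 fronds

A = (K − N₀)/N₀ = (26890 − 1797)/1797 = 13.964.
N(t) = K/(1 + A·e^(−rt)) = 26890/(1 + 13.964×e^(−0.3×10.1)).
e^(−3.03) = 0.048316; denominator = 1 + 13.964×0.048316 = 1.6747.
N = 26890/1.6747 = 16056.9.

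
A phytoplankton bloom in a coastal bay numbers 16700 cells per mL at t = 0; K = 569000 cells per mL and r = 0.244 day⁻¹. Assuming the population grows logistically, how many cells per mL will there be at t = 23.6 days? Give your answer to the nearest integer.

515221 cells per mL

A = (K − N₀)/N₀ = (569000 − 16700)/16700 = 33.072.
N(t) = K/(1 + A·e^(−rt)) = 569000/(1 + 33.072×e^(−0.244×23.6)).
e^(−5.758) = 0.0031562; denominator = 1 + 33.072×0.0031562 = 1.1044.
N = 569000/1.1044 = 515221.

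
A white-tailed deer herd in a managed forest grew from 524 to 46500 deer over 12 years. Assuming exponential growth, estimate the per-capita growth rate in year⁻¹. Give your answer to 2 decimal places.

From N(t) = N₀·e^(rt): e^(r·12) = 46500/524 = 88.74.
r·12 = ln(88.74) = 4.4857, so r = 4.4857/12 = 0.37381.

0.37 per year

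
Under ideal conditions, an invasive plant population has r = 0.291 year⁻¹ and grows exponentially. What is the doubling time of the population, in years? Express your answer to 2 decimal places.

2.38 years

Doubling time t_d = ln(2)/r = 0.6931/0.291 = 2.3819.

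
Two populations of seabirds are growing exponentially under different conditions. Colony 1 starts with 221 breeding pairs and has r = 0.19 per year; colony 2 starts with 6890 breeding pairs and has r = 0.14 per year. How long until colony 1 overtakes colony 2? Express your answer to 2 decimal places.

68.79 years

Set 221·e^(0.19t) = 6890·e^(0.14t).
e^((0.19 − 0.14)t) = 6890/221 → e^(0.05·t) = 31.176.
0.05·t = ln(31.176) = 3.4397, so t = 3.4397/0.05 = 68.793.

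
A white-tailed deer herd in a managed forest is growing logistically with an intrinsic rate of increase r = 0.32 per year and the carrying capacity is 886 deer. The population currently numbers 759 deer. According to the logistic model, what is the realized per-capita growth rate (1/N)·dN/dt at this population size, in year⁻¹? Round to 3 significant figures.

0.0459 per year

(1/N)·dN/dt = r(1 − N/K) = 0.32 × (1 − 759/886).
= 0.32 × 0.14334 = 0.045869.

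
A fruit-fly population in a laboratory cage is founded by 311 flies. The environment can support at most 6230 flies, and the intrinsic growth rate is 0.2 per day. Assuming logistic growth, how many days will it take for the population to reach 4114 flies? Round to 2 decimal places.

A = (K − N₀)/N₀ = (6230 − 311)/311 = 19.032.
Solve 6230/(1 + 19.032·e^(−0.2t)) = 4114: 1 + 19.032·e^(−0.2t) = 1.5143, so e^(−0.2t) = 0.0270249.
−0.2·t = ln(0.0270249) = -3.611, so t = 3.611/0.2 = 18.055.

18.05 days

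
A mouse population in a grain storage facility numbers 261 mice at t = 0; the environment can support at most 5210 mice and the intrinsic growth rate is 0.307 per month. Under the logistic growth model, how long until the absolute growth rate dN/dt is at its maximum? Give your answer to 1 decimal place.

9.6 months

Logistic growth is fastest at N = K/2 = 2605.
A = (K − N₀)/N₀ = 18.962. Set K/(1 + A·e^(−rt)) = K/2 → A·e^(−rt) = 1.
e^(−0.307t) = 1/18.962 = 0.0527379, so t = ln(18.962)/0.307 = 2.9424/0.307 = 9.5844.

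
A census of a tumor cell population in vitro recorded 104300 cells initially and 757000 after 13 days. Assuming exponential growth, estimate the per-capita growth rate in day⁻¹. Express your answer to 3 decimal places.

0.152 per day

From N(t) = N₀·e^(rt): e^(r·13) = 757000/104300 = 7.2579.
r·13 = ln(7.2579) = 1.9821, so r = 1.9821/13 = 0.15247.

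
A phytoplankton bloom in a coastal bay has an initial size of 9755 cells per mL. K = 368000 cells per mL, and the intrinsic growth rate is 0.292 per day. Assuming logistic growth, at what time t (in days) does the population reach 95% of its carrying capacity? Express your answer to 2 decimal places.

A = (K − N₀)/N₀ = (368000 − 9755)/9755 = 36.724.
Solve 368000/(1 + 36.724·e^(−0.292t)) = 349600: 1 + 36.724·e^(−0.292t) = 1.0526, so e^(−0.292t) = 0.00143316.
−0.292·t = ln(0.00143316) = -6.5479, so t = 6.5479/0.292 = 22.424.

22.42 days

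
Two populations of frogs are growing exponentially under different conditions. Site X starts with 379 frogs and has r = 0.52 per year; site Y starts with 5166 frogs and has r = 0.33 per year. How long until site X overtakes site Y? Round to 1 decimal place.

13.7 years

Set 379·e^(0.52t) = 5166·e^(0.33t).
e^((0.52 − 0.33)t) = 5166/379 → e^(0.19·t) = 13.631.
0.19·t = ln(13.631) = 2.6123, so t = 2.6123/0.19 = 13.749.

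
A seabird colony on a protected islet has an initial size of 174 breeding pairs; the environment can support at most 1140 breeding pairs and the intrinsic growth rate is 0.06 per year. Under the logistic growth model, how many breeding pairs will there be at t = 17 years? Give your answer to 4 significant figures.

A = (K − N₀)/N₀ = (1140 − 174)/174 = 5.5517.
N(t) = K/(1 + A·e^(−rt)) = 1140/(1 + 5.5517×e^(−0.06×17)).
e^(−1.02) = 0.36059; denominator = 1 + 5.5517×0.36059 = 3.0019.
N = 1140/3.0019 = 379.756.

379.8 breeding pairs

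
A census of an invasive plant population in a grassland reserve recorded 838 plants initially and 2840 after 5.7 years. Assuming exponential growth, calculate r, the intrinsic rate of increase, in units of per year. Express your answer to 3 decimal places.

From N(t) = N₀·e^(rt): e^(r·5.7) = 2840/838 = 3.389.
r·5.7 = ln(3.389) = 1.2205, so r = 1.2205/5.7 = 0.21413.

0.214 per year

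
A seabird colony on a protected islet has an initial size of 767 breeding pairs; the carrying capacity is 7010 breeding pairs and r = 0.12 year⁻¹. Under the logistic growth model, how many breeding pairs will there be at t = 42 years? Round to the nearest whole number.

6659 breeding pairs

A = (K − N₀)/N₀ = (7010 − 767)/767 = 8.1395.
N(t) = K/(1 + A·e^(−rt)) = 7010/(1 + 8.1395×e^(−0.12×42)).
e^(−5.04) = 0.0064737; denominator = 1 + 8.1395×0.0064737 = 1.0527.
N = 7010/1.0527 = 6659.11.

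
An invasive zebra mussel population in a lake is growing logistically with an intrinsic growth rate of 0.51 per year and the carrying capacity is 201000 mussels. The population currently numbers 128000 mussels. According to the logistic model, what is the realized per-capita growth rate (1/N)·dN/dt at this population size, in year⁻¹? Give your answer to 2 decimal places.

0.19 per year

(1/N)·dN/dt = r(1 − N/K) = 0.51 × (1 − 128000/201000).
= 0.51 × 0.36318 = 0.18522.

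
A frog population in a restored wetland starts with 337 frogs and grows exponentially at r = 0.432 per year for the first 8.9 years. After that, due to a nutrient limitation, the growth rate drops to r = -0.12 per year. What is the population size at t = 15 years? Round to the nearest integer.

Phase 1: N(8.9) = 337·e^(0.432×8.9) = 337·e^3.845 = 15754.5.
Phase 2 runs for 15 − 8.9 = 6.1 years at r = -0.12.
N(15) = 15754.5·e^(-0.12×6.1) = 15754.5·e^-0.732 = 7577.08.

7577 frogs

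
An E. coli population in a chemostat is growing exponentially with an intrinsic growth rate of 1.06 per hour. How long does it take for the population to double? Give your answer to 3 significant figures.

0.654 hours

Doubling time t_d = ln(2)/r = 0.6931/1.06 = 0.65391.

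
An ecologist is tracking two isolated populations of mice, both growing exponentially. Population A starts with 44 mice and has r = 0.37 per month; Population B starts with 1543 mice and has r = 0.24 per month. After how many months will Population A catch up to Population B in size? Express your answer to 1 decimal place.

Set 44·e^(0.37t) = 1543·e^(0.24t).
e^((0.37 − 0.24)t) = 1543/44 → e^(0.13·t) = 35.068.
0.13·t = ln(35.068) = 3.5573, so t = 3.5573/0.13 = 27.364.

27.4 months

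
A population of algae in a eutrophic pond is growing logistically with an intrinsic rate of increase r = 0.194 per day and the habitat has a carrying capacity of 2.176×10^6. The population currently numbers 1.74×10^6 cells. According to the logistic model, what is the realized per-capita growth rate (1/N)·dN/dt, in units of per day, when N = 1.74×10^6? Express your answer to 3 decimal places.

(1/N)·dN/dt = r(1 − N/K) = 0.194 × (1 − 1.74×10^6/2.176×10^6).
= 0.194 × 0.20037 = 0.038871.

0.039 per day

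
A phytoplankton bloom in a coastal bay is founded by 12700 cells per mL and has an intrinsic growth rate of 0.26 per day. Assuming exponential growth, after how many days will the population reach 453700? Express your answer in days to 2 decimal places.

Set N₀·e^(rt) = 453700: e^(0.26·t) = 453700/12700 = 35.724.
0.26·t = ln(35.724) = 3.5758, so t = 3.5758/0.26 = 13.753.

13.75 days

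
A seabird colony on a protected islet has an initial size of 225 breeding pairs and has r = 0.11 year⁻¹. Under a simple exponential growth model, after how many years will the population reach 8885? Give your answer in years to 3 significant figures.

Set N₀·e^(rt) = 8885: e^(0.11·t) = 8885/225 = 39.489.
0.11·t = ln(39.489) = 3.676, so t = 3.676/0.11 = 33.418.

33.4 years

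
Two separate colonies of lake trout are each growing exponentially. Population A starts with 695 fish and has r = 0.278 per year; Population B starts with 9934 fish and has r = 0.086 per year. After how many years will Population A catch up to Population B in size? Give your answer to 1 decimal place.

13.9 years

Set 695·e^(0.278t) = 9934·e^(0.086t).
e^((0.278 − 0.086)t) = 9934/695 → e^(0.192·t) = 14.294.
0.192·t = ln(14.294) = 2.6598, so t = 2.6598/0.192 = 13.853.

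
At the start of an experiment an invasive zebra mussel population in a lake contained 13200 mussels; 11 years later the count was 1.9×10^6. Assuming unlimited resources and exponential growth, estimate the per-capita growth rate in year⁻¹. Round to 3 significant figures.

From N(t) = N₀·e^(rt): e^(r·11) = 1.9×10^6/13200 = 143.94.
r·11 = ln(143.94) = 4.9694, so r = 4.9694/11 = 0.45176.

0.452 per year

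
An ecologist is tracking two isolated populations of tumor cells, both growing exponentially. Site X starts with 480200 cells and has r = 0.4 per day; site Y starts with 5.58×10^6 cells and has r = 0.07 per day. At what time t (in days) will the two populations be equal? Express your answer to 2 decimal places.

7.43 days

Set 480200·e^(0.4t) = 5.58×10^6·e^(0.07t).
e^((0.4 − 0.07)t) = 5.58×10^6/480200 → e^(0.33·t) = 11.62.
0.33·t = ln(11.62) = 2.4527, so t = 2.4527/0.33 = 7.4325.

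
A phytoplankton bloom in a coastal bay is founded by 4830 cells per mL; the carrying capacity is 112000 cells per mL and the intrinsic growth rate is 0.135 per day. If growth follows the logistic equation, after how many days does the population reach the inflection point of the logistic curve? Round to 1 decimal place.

Logistic growth is fastest at N = K/2 = 56000.
A = (K − N₀)/N₀ = 22.188. Set K/(1 + A·e^(−rt)) = K/2 → A·e^(−rt) = 1.
e^(−0.135t) = 1/22.188 = 0.0450686, so t = ln(22.188)/0.135 = 3.0996/0.135 = 22.96.

23.0 days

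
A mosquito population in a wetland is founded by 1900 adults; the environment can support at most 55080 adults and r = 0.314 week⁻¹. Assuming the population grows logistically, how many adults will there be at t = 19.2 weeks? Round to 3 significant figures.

A = (K − N₀)/N₀ = (55080 − 1900)/1900 = 27.989.
N(t) = K/(1 + A·e^(−rt)) = 55080/(1 + 27.989×e^(−0.314×19.2)).
e^(−6.029) = 0.0024084; denominator = 1 + 27.989×0.0024084 = 1.0674.
N = 55080/1.0674 = 51601.6.

51600 adults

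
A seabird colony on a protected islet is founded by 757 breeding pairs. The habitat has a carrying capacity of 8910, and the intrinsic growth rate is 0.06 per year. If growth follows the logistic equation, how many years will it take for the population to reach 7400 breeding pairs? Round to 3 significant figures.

66.1 years

A = (K − N₀)/N₀ = (8910 − 757)/757 = 10.77.
Solve 8910/(1 + 10.77·e^(−0.06t)) = 7400: 1 + 10.77·e^(−0.06t) = 1.2041, so e^(−0.06t) = 0.0189463.
−0.06·t = ln(0.0189463) = -3.9661, so t = 3.9661/0.06 = 66.102.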